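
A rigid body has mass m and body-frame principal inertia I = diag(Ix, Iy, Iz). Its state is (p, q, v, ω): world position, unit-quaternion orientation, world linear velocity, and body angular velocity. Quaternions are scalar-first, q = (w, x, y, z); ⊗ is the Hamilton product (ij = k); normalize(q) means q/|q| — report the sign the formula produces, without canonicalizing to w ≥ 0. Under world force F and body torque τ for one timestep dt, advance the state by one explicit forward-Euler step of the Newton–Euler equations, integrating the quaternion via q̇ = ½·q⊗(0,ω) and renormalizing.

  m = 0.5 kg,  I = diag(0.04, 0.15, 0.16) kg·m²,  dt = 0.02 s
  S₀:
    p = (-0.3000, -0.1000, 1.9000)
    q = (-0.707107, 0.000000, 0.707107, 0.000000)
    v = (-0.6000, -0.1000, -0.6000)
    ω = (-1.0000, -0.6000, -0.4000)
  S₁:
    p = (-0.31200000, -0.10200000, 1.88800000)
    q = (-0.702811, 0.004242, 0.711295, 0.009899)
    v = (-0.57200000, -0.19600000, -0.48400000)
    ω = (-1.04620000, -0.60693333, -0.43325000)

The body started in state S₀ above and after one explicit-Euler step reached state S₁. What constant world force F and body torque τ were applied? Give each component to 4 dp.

ω₁ − ω₀ = (-0.04620000, -0.00693333, -0.03325000)
gyro term ω₀×Iω₀ = (0.0024, -0.0480, 0.0660)
applied torque τ = (-0.0900, -0.1000, -0.2000)
velocity change Δv = (0.02800000, -0.09600000, 0.11600000)
m·(v₁−v₀)/dt = (0.7000, -2.4000, 2.9000)

F = (0.7000, -2.4000, 2.9000)
τ = (-0.0900, -0.1000, -0.2000)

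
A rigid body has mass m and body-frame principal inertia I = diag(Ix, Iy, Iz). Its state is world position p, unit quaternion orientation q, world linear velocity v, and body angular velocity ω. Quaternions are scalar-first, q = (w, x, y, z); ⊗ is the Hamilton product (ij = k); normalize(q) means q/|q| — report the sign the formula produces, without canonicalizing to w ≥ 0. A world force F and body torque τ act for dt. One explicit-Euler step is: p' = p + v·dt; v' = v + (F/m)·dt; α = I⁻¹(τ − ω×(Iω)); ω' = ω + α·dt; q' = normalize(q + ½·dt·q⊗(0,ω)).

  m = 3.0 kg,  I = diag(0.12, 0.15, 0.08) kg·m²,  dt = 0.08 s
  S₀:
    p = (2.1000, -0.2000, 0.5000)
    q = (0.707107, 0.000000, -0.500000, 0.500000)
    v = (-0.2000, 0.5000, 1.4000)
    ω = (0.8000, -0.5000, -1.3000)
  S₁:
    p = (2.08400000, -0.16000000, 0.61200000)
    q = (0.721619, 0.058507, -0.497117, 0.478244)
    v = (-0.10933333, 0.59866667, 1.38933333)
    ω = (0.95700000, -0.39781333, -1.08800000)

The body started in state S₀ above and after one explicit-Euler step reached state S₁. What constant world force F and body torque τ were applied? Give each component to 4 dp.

F = (3.4000, 3.7000, -0.4000)
τ = (0.1900, 0.1500, 0.2000)

rate change Δω = (0.15700000, 0.10218667, 0.21200000)
ω₀×(Iω₀) = (-0.0455, -0.0416, -0.0120)
I·α + gyro = (0.1900, 0.1500, 0.2000)
velocity change Δv = (0.09066667, 0.09866667, -0.01066667)
F = m·Δv/dt = (3.4000, 3.7000, -0.4000)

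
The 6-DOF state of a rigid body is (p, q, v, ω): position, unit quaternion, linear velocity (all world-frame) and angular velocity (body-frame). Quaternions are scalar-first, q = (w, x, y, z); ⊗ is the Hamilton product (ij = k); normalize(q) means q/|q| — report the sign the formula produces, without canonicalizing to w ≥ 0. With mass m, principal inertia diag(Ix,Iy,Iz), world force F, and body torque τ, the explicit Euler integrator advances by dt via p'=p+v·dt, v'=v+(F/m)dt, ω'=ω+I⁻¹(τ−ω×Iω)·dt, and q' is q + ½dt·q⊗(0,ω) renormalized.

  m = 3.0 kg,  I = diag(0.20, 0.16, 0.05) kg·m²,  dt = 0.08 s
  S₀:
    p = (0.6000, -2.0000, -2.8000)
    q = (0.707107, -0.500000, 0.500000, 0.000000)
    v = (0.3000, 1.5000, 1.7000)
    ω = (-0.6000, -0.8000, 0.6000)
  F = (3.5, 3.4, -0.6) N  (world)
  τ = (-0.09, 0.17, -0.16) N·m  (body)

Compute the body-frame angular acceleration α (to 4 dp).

α = (-0.7140, 1.4000, -2.8160)

gyro term ω×Iω = (0.0528, -0.0540, -0.0192)
α = I⁻¹(τ − ω×Iω) = (-0.7140, 1.4000, -2.8160)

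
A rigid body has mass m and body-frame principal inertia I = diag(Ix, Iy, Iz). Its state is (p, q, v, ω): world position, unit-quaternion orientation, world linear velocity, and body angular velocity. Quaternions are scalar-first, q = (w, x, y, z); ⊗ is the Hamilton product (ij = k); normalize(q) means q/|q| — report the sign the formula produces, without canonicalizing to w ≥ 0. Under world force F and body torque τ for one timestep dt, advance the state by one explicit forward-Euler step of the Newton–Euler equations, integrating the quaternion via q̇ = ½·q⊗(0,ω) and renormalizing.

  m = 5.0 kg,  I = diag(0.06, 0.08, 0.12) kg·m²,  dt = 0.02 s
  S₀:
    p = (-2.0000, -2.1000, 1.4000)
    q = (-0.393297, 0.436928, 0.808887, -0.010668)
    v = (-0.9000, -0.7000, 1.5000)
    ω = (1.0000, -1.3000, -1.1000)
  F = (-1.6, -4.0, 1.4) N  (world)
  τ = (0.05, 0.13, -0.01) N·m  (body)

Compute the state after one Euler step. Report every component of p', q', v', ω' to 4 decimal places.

new position p' = (-2.0180, -2.1140, 1.4300)
v' = v + a·dt = (-0.9064, -0.7160, 1.5056)
ω×(Iω) gyroscopic = (0.0572, 0.0660, -0.0260)
angular accel α = (-0.1200, 0.8000, 0.1333)
ω' = ω + α·dt = (0.9976, -1.2840, -1.0973)
Hamilton product q⊗(0,ω) = (0.6028903, -1.2969411, 0.9812389, -0.9442667)
updated quaternion q' = (-0.3872, 0.4239, 0.8185, -0.0201)

p' = (-2.0180, -2.1140, 1.4300)
q' = (-0.3872, 0.4239, 0.8185, -0.0201)
v' = (-0.9064, -0.7160, 1.5056)
ω' = (0.9976, -1.2840, -1.0973)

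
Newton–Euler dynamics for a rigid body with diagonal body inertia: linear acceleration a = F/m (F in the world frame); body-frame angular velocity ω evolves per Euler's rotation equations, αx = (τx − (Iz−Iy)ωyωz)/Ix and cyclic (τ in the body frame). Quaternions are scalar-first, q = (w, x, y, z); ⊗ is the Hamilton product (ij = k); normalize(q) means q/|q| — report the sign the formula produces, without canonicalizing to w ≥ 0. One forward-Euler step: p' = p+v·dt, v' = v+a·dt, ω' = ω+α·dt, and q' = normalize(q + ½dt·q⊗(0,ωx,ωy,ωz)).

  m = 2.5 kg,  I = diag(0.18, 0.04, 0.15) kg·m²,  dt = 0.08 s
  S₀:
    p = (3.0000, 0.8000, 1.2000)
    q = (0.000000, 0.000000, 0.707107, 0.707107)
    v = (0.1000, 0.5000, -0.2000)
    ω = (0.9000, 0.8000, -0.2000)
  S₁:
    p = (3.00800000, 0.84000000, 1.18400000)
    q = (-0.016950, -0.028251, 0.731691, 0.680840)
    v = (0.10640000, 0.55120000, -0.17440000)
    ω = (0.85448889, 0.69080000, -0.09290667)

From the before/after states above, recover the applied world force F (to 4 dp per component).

F = (0.2000, 1.6000, 0.8000)

v₁ − v₀ = (0.00640000, 0.05120000, 0.02560000)
applied force F = (0.2000, 1.6000, 0.8000)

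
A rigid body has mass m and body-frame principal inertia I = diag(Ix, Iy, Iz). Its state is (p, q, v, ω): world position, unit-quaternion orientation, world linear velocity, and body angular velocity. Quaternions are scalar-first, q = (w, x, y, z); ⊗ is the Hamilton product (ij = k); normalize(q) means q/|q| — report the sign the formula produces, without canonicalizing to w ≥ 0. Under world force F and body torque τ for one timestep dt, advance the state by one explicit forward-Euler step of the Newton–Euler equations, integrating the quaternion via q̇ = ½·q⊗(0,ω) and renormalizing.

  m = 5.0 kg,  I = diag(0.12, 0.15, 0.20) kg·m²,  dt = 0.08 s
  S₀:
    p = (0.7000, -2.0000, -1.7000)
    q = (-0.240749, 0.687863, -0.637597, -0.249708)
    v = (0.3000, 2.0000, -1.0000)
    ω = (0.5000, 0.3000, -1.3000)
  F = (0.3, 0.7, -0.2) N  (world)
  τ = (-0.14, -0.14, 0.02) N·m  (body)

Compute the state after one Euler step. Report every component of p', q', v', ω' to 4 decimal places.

p' = (0.7240, -1.8400, -1.7800)
q' = (-0.2594, 0.7180, -0.6087, -0.2158)
v' = (0.3048, 2.0112, -1.0032)
ω' = (0.4197, 0.1976, -1.2938)

new position p' = (0.7240, -1.8400, -1.7800)
new velocity v' = (0.3048, 2.0112, -1.0032)
angular accel α = (-1.0042, -1.2800, 0.0775)
new body rate ω' = (0.4197, 0.1976, -1.2938)
2q̇ = q⊗(0,ω) = (-0.4772728, 0.7834140, 0.6971432, 0.8381311)
q' = normalize(q + ½dt·q⊗(0,ω)) = (-0.2594, 0.7180, -0.6087, -0.2158)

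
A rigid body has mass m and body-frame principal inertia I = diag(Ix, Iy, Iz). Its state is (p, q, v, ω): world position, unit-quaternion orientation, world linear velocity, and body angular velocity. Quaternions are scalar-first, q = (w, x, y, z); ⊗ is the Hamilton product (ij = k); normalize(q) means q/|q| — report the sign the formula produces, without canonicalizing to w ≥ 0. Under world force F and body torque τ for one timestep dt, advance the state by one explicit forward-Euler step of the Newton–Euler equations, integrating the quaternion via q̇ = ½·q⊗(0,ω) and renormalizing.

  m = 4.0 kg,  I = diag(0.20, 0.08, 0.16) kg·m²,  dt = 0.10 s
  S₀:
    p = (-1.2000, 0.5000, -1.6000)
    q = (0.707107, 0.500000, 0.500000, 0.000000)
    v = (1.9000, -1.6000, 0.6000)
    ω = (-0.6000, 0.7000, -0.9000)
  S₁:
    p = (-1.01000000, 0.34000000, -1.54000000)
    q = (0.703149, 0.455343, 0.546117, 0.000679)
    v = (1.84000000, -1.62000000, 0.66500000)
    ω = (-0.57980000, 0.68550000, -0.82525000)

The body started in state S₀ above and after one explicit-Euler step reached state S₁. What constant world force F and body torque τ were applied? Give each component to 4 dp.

F = (-2.4000, -0.8000, 2.6000)
τ = (-0.0100, 0.0100, 0.1700)

Δv = v₁−v₀ = (-0.06000000, -0.02000000, 0.06500000)
F = m·Δv/dt = (-2.4000, -0.8000, 2.6000)
ω₁ − ω₀ = (0.02020000, -0.01450000, 0.07475000)
I·α + gyro = (-0.0100, 0.0100, 0.1700)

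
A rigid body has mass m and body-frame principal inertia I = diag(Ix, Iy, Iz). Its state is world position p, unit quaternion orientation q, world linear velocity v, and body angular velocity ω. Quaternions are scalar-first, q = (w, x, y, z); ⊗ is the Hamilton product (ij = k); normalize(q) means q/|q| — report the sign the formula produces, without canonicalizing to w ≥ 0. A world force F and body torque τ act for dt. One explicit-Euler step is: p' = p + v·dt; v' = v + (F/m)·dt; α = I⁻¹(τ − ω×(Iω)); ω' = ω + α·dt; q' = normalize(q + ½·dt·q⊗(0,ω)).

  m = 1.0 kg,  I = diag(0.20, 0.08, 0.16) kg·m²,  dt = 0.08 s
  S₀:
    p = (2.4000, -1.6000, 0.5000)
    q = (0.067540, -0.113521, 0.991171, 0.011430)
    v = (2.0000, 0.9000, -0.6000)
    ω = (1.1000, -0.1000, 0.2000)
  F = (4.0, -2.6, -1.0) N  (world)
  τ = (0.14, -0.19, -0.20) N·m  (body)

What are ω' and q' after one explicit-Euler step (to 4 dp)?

precession coupling ω×(Iω) = (-0.0016, 0.0088, 0.0132)
angular accel α = (0.7080, -2.4850, -1.3325)
ω' = ω + α·dt = (1.1566, -0.2988, 0.0934)
2q̇ = q⊗(0,ω) = (0.2217042, 0.2736712, 0.0285232, -1.0654280)
q' = normalize(q + ½dt·q⊗(0,ω)) = (0.0763, -0.1025, 0.9913, -0.0312)

ω' = (1.1566, -0.2988, 0.0934)
q' = (0.0763, -0.1025, 0.9913, -0.0312)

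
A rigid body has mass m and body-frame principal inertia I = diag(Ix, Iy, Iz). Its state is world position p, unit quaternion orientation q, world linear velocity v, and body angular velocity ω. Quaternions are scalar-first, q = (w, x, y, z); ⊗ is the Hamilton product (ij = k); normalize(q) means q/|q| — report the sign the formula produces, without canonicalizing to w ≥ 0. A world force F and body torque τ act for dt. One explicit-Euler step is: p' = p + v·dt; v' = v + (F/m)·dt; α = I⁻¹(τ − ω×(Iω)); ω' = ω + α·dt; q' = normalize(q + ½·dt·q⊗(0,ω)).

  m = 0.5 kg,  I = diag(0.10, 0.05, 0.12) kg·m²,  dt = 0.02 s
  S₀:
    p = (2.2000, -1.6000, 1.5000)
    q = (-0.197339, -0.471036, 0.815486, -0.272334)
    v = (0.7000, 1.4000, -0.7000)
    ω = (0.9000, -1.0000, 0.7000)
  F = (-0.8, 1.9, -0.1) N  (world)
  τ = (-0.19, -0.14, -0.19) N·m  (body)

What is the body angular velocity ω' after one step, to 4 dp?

ω' = (0.8718, -1.0510, 0.6608)

angular accel α = (-1.4100, -2.5480, -1.9583)
new body rate ω' = (0.8718, -1.0510, 0.6608)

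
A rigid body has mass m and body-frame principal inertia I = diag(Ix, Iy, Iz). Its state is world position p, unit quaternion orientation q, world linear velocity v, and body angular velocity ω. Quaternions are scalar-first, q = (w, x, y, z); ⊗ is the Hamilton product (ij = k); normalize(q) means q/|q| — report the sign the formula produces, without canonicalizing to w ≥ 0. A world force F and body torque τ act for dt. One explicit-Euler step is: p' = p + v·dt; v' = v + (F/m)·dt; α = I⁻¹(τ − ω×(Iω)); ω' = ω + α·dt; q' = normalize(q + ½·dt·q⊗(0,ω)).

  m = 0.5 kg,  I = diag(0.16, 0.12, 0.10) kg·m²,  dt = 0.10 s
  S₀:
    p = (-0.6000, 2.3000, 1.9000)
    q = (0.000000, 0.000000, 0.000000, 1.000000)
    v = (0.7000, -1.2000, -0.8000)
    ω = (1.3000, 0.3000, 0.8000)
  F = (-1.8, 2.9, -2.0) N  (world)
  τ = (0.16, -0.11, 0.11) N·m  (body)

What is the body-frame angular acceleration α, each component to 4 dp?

gyro term ω×Iω = (-0.0048, 0.0624, -0.0156)
α = I⁻¹(τ − ω×Iω) = (1.0300, -1.4367, 1.2560)

α = (1.0300, -1.4367, 1.2560)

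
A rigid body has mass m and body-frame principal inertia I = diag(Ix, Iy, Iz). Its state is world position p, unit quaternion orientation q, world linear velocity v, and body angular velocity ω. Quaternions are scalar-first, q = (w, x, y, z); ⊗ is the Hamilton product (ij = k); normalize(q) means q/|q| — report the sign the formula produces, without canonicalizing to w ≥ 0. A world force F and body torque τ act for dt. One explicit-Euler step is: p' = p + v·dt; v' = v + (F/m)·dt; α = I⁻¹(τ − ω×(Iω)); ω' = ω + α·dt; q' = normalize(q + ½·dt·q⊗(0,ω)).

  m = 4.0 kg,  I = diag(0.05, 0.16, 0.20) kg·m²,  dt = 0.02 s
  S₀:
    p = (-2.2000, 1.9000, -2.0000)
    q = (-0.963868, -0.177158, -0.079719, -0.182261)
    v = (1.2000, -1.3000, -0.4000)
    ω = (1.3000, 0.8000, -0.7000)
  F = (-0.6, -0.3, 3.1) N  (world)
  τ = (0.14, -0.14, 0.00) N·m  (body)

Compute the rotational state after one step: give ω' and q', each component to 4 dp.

ω×(Iω) gyroscopic = (-0.0224, 0.1365, 0.1144)
(τ − ω×Iω)/I = (3.2480, -1.7281, -0.5720)
ω + α·dt = (1.3650, 0.7654, -0.7114)
2q̇ = q⊗(0,ω) = (0.1664979, -1.0514163, -1.1320443, 0.6366159)
updated quaternion q' = (-0.9621, -0.1876, -0.0910, -0.1759)

ω' = (1.3650, 0.7654, -0.7114)
q' = (-0.9621, -0.1876, -0.0910, -0.1759)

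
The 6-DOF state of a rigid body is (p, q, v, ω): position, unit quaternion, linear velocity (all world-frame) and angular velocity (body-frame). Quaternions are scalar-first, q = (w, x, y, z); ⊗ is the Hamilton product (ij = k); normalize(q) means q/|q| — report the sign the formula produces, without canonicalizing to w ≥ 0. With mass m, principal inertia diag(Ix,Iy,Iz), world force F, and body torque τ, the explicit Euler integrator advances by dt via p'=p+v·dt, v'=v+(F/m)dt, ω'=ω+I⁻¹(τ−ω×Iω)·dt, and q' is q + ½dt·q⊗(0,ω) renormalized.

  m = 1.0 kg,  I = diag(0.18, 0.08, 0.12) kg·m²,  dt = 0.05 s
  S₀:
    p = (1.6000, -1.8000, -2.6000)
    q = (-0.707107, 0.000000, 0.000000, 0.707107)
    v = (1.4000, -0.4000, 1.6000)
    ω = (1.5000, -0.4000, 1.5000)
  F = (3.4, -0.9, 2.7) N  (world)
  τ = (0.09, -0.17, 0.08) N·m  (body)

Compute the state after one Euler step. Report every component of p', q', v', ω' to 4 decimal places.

p' = (1.6700, -1.8200, -2.5200)
q' = (-0.7326, -0.0194, 0.0335, 0.6796)
v' = (1.5700, -0.4450, 1.7350)
ω' = (1.5317, -0.5906, 1.5083)

a = (3.4000, -0.9000, 2.7000)
new position p' = (1.6700, -1.8200, -2.5200)
v' = v + a·dt = (1.5700, -0.4450, 1.7350)
ω×(Iω) gyroscopic = (-0.0240, 0.1350, 0.0600)
α = I⁻¹(τ − ω×Iω) = (0.6333, -3.8125, 0.1667)
new body rate ω' = (1.5317, -0.5906, 1.5083)
q⊗(0,ω) = (-1.0606605, -0.7778177, 1.3435033, -1.0606605)
updated quaternion q' = (-0.7326, -0.0194, 0.0335, 0.6796)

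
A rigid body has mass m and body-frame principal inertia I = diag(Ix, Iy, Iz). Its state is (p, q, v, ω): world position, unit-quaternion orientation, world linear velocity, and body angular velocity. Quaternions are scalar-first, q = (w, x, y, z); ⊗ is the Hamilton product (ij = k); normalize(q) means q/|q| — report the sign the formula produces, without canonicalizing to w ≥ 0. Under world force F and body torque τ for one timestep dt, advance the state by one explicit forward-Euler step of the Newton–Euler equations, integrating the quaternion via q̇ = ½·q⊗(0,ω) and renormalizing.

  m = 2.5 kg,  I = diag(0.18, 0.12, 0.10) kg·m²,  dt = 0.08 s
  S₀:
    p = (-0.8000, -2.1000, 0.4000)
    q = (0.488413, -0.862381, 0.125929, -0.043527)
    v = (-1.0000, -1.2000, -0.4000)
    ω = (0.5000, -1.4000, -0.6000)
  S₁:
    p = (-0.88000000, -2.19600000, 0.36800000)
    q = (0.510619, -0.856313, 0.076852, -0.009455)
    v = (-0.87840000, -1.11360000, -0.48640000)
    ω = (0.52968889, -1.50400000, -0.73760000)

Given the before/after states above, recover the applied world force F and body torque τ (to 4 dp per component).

F = (3.8000, 2.7000, -2.7000)
τ = (0.0500, -0.1800, -0.1300)

v₁ − v₀ = (0.12160000, 0.08640000, -0.08640000)
F = m·Δv/dt = (3.8000, 2.7000, -2.7000)
Δω = ω₁−ω₀ = (0.02968889, -0.10400000, -0.13760000)
ω₀×(Iω₀) = (-0.0168, -0.0240, 0.0420)
applied torque τ = (0.0500, -0.1800, -0.1300)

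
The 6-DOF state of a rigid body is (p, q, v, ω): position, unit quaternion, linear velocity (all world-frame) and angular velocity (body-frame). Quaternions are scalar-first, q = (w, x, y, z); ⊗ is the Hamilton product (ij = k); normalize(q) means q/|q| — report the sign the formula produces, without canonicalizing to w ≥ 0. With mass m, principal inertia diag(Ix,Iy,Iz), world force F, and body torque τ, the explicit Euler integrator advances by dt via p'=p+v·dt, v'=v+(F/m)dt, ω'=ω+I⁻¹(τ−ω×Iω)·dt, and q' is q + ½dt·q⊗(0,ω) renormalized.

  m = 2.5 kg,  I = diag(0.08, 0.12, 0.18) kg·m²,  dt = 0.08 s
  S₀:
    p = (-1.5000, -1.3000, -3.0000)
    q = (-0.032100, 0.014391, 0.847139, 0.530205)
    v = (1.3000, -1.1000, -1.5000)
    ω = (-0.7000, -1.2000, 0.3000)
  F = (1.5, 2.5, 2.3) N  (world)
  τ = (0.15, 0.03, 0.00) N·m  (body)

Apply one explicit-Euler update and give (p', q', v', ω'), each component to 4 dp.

p' = (-1.3960, -1.3880, -3.1200)
q' = (0.0026, 0.0508, 0.8323, 0.5520)
v' = (1.3480, -1.0200, -1.4264)
ω' = (-0.5284, -1.1940, 0.2851)

(τ − ω×Iω)/I = (2.1450, 0.0750, -0.1867)
ω' = ω + α·dt = (-0.5284, -1.1940, 0.2851)
2q̇ = q⊗(0,ω) = (0.8675790, 0.9128577, -0.3369408, 0.5660981)
q' = normalize(q + ½dt·q⊗(0,ω)) = (0.0026, 0.0508, 0.8323, 0.5520)
a = (0.6000, 1.0000, 0.9200)
p' = p + v·dt = (-1.3960, -1.3880, -3.1200)
v + (F/m)dt = (1.3480, -1.0200, -1.4264)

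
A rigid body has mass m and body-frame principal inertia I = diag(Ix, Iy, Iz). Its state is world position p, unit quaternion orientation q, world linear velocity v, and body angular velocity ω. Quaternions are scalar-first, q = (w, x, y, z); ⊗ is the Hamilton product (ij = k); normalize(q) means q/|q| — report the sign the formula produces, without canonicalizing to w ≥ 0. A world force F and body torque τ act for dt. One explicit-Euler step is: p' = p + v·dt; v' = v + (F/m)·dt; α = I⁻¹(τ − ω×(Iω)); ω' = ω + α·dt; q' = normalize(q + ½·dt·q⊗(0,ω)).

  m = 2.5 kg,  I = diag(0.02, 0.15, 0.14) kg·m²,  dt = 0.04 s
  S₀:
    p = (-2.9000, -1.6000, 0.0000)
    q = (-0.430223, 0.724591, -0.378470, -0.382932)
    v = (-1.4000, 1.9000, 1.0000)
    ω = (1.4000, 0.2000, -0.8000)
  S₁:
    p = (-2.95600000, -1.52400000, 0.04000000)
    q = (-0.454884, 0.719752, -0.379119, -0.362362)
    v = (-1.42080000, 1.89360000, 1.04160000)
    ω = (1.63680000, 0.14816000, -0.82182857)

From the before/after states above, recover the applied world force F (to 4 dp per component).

Δv = v₁−v₀ = (-0.02080000, -0.00640000, 0.04160000)
applied force F = (-1.3000, -0.4000, 2.6000)

F = (-1.3000, -0.4000, 2.6000)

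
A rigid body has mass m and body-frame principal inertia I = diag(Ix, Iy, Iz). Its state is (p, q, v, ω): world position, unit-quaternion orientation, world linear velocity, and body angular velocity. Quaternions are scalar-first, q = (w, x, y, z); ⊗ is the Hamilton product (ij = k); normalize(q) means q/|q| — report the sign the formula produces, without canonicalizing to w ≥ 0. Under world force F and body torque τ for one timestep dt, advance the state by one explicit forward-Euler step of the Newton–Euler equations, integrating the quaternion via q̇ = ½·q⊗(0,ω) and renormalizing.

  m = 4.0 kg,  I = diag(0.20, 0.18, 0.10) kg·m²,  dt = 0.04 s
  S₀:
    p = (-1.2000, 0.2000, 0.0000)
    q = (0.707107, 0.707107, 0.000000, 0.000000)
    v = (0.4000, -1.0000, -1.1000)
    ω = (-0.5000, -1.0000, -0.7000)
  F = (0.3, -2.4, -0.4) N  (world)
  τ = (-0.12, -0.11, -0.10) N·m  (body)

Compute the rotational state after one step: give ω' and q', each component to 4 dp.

ω' = (-0.5128, -1.0322, -0.7360)
q' = (0.7139, 0.6998, -0.0042, -0.0240)

precession coupling ω×(Iω) = (-0.0560, 0.0350, -0.0100)
angular accel α = (-0.3200, -0.8056, -0.9000)
ω + α·dt = (-0.5128, -1.0322, -0.7360)
Hamilton product q⊗(0,ω) = (0.3535535, -0.3535535, -0.2121321, -1.2020819)
q' = normalize(q + ½dt·q⊗(0,ω)) = (0.7139, 0.6998, -0.0042, -0.0240)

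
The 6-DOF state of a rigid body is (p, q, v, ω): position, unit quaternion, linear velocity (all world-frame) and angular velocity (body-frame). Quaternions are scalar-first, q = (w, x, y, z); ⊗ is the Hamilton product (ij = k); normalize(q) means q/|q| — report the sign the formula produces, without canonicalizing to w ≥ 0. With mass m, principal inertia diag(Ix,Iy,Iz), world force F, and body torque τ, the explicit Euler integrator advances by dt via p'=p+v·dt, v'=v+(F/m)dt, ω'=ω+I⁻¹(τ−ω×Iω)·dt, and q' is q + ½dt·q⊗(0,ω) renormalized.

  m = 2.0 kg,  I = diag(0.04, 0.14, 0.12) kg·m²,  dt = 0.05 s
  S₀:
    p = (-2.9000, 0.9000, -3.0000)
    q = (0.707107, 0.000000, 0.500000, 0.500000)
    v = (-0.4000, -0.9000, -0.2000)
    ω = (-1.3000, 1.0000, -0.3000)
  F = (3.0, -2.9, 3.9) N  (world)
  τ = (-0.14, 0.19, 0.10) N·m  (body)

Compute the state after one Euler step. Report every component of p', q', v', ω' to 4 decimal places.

p' = (-2.9200, 0.8550, -3.0100)
q' = (0.6978, -0.0392, 0.5010, 0.5105)
v' = (-0.3250, -0.9725, -0.1025)
ω' = (-1.4825, 1.0790, -0.2042)

new position p' = (-2.9200, 0.8550, -3.0100)
v + (F/m)dt = (-0.3250, -0.9725, -0.1025)
ω×(Iω) gyroscopic = (0.0060, -0.0312, -0.1300)
α = I⁻¹(τ − ω×Iω) = (-3.6500, 1.5800, 1.9167)
new body rate ω' = (-1.4825, 1.0790, -0.2042)
Hamilton product q⊗(0,ω) = (-0.3500000, -1.5692391, 0.0571070, 0.4378679)
updated quaternion q' = (0.6978, -0.0392, 0.5010, 0.5105)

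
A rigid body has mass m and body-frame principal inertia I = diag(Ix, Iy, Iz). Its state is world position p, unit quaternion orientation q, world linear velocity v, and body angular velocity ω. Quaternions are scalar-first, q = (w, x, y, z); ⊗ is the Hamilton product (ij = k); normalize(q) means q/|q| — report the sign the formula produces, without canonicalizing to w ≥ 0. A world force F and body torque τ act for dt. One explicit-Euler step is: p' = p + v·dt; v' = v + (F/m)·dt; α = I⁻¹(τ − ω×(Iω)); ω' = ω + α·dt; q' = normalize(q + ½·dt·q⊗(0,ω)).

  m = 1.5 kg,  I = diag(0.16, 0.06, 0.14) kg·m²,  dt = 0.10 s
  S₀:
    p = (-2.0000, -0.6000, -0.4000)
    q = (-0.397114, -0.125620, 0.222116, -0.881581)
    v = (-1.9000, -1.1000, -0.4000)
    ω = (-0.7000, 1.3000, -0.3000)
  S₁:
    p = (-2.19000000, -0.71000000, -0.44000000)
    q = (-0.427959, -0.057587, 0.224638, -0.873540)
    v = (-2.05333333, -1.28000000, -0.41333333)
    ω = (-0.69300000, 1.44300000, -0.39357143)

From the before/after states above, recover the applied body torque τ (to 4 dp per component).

rate change Δω = (0.00700000, 0.14300000, -0.09357143)
gyro term ω₀×Iω₀ = (-0.0312, 0.0042, 0.0910)
I·α + gyro = (-0.0200, 0.0900, -0.0400)

τ = (-0.0200, 0.0900, -0.0400)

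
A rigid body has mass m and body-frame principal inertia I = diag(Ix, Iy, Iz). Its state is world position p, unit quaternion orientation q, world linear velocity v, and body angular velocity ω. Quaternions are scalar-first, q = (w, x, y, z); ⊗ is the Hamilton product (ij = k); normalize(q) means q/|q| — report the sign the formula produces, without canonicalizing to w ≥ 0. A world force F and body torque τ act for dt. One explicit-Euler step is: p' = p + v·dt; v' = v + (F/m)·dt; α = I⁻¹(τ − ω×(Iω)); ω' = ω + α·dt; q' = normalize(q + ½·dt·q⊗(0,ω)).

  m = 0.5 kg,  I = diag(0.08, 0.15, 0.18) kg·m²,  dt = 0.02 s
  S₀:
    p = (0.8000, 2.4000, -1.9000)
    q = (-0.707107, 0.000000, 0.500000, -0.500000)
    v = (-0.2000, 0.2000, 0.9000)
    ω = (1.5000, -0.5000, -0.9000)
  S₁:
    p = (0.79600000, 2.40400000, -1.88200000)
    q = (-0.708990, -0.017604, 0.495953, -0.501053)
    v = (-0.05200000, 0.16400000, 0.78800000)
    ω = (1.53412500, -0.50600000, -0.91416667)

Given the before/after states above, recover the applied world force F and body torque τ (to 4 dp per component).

F = (3.7000, -0.9000, -2.8000)
τ = (0.1500, 0.0900, -0.1800)

ω₁ − ω₀ = (0.03412500, -0.00600000, -0.01416667)
ω₀×(Iω₀) = (0.0135, 0.1350, -0.0525)
I·α + gyro = (0.1500, 0.0900, -0.1800)
v₁ − v₀ = (0.14800000, -0.03600000, -0.11200000)
applied force F = (3.7000, -0.9000, -2.8000)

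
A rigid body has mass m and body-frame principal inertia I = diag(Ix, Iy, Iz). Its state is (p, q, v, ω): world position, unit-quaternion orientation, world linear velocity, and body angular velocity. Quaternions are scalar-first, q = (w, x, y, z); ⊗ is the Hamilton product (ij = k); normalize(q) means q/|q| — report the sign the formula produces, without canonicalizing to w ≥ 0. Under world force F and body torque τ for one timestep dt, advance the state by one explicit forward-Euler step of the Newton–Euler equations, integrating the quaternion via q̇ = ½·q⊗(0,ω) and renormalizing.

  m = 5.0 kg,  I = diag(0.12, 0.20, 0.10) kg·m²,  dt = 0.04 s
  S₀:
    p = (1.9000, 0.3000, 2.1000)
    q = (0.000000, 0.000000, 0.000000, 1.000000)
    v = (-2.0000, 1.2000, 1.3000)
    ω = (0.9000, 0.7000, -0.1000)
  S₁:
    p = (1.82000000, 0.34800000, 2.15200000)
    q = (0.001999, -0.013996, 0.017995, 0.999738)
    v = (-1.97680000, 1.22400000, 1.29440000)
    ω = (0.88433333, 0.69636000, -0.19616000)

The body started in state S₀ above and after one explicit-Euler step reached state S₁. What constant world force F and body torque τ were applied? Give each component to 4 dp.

v₁ − v₀ = (0.02320000, 0.02400000, -0.00560000)
m·(v₁−v₀)/dt = (2.9000, 3.0000, -0.7000)
Δω = ω₁−ω₀ = (-0.01566667, -0.00364000, -0.09616000)
ω₀×(Iω₀) = (0.0070, -0.0018, 0.0504)
applied torque τ = (-0.0400, -0.0200, -0.1900)

F = (2.9000, 3.0000, -0.7000)
τ = (-0.0400, -0.0200, -0.1900)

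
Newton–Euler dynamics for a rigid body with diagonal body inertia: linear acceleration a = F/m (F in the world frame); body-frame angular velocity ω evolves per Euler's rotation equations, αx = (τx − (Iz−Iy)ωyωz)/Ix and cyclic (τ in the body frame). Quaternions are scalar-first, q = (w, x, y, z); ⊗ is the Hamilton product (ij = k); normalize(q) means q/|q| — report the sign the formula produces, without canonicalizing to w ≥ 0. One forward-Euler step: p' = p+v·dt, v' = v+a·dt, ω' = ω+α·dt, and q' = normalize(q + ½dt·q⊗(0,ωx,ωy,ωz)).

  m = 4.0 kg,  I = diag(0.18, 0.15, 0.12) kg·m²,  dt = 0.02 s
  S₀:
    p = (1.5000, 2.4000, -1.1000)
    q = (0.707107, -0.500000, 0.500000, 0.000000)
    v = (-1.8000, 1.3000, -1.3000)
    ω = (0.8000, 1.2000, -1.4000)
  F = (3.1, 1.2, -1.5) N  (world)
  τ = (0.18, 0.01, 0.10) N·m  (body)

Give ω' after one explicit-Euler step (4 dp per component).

ω' = (0.8144, 1.2103, -1.3785)

gyro term ω×Iω = (0.0504, -0.0672, -0.0288)
α = I⁻¹(τ − ω×Iω) = (0.7200, 0.5147, 1.0733)
new body rate ω' = (0.8144, 1.2103, -1.3785)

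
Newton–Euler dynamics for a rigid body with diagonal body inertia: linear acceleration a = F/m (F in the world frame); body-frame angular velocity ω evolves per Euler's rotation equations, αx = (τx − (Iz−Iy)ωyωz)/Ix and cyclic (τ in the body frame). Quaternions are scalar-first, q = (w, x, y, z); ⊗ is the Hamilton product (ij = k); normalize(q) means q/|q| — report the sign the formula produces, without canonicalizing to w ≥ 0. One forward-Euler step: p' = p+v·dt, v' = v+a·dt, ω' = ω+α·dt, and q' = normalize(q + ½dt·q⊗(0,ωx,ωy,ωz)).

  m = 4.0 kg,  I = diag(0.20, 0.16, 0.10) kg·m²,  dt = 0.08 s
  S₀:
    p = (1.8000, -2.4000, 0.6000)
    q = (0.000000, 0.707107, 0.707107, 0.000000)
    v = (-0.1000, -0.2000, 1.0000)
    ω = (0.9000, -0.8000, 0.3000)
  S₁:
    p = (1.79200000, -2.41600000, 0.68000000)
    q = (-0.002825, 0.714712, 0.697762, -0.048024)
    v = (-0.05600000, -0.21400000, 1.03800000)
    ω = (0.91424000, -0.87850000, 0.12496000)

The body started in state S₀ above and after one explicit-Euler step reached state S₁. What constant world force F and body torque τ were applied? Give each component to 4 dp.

v₁ − v₀ = (0.04400000, -0.01400000, 0.03800000)
applied force F = (2.2000, -0.7000, 1.9000)
rate change Δω = (0.01424000, -0.07850000, -0.17504000)
gyro term ω₀×Iω₀ = (0.0144, 0.0270, 0.0288)
τ = I·(Δω/dt) + ω₀×(Iω₀) = (0.0500, -0.1300, -0.1900)

F = (2.2000, -0.7000, 1.9000)
τ = (0.0500, -0.1300, -0.1900)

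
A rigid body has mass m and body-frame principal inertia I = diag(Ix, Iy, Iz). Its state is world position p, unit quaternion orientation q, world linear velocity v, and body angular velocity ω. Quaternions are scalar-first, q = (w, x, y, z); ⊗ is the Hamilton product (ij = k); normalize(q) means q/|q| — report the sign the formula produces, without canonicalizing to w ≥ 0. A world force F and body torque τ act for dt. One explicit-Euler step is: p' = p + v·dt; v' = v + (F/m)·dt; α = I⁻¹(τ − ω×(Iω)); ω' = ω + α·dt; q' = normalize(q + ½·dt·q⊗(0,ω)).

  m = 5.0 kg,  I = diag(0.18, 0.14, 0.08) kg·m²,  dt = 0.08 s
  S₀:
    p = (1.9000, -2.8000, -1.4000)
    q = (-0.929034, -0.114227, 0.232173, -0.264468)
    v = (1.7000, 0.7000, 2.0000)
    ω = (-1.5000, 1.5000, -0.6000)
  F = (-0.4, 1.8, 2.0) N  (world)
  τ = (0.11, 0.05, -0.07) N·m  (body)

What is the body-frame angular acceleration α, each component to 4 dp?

gyro term ω×Iω = (0.0540, 0.0900, 0.0900)
(τ − ω×Iω)/I = (0.3111, -0.2857, -2.0000)

α = (0.3111, -0.2857, -2.0000)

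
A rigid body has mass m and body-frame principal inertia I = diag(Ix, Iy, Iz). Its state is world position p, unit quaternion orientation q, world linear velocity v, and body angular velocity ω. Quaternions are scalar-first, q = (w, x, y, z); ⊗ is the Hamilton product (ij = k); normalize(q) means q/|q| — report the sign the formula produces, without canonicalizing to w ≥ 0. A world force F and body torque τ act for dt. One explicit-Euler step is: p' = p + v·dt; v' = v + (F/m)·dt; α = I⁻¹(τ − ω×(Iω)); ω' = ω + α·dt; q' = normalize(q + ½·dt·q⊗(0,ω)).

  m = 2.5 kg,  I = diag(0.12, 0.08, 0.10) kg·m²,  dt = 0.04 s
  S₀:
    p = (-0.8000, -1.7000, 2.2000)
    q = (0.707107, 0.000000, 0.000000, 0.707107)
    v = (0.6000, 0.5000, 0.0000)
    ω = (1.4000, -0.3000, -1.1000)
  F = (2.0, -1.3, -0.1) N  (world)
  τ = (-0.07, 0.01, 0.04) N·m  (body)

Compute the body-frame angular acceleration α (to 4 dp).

α = (-0.6383, 0.5100, 0.2320)

ω×(Iω) gyroscopic = (0.0066, -0.0308, 0.0168)
(τ − ω×Iω)/I = (-0.6383, 0.5100, 0.2320)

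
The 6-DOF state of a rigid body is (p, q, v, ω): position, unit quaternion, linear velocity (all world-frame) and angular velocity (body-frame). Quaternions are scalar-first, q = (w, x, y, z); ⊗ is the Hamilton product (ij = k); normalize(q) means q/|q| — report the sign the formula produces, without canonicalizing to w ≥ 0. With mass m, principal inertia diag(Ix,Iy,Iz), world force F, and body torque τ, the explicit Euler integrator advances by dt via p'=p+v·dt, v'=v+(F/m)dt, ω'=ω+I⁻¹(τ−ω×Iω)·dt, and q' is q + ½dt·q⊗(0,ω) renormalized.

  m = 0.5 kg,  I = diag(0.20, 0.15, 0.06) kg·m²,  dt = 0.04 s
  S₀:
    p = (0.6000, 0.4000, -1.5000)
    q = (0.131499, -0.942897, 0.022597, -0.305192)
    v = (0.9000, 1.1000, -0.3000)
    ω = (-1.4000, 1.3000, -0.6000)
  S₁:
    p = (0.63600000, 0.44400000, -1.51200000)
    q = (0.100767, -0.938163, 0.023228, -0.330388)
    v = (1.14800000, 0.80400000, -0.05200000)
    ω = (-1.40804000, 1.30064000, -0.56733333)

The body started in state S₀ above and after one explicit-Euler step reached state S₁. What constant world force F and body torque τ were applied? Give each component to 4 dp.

velocity change Δv = (0.24800000, -0.29600000, 0.24800000)
m·(v₁−v₀)/dt = (3.1000, -3.7000, 3.1000)
ω₁ − ω₀ = (-0.00804000, 0.00064000, 0.03266667)
applied torque τ = (0.0300, 0.1200, 0.1400)

F = (3.1000, -3.7000, 3.1000)
τ = (0.0300, 0.1200, 0.1400)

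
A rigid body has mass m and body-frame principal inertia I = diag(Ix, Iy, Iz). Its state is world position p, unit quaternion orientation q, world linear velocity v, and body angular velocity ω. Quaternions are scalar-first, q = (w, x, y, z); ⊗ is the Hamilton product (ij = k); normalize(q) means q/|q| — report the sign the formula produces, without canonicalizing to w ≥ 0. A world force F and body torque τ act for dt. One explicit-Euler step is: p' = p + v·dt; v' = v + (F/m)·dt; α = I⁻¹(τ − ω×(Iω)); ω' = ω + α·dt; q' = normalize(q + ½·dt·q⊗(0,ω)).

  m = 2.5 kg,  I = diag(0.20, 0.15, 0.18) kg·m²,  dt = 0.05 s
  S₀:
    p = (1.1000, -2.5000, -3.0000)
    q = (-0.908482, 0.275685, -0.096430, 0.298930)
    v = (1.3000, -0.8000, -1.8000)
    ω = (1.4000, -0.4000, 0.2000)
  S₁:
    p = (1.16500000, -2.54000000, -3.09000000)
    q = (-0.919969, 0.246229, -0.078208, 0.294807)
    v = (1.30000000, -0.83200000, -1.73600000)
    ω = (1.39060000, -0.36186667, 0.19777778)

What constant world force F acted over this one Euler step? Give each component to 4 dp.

Δv = v₁−v₀ = (0.00000000, -0.03200000, 0.06400000)
applied force F = (0.0000, -1.6000, 3.2000)

F = (0.0000, -1.6000, 3.2000)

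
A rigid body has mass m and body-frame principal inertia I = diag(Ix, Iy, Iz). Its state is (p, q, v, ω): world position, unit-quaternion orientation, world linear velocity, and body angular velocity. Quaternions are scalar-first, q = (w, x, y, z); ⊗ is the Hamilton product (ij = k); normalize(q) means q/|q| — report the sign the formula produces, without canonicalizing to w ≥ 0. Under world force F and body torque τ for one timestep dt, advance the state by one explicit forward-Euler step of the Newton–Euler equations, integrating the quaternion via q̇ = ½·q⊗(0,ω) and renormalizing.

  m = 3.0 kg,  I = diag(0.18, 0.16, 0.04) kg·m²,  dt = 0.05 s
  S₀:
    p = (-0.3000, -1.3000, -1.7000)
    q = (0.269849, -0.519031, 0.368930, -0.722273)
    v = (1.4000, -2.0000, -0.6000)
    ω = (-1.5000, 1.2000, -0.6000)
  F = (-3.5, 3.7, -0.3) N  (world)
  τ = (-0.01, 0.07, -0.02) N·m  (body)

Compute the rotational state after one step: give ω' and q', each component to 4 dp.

ω' = (-1.5268, 1.1825, -0.6700)
q' = (0.2282, -0.5124, 0.3958, -0.7271)

gyro term ω×Iω = (0.0864, 0.1260, 0.0360)
α = I⁻¹(τ − ω×Iω) = (-0.5356, -0.3500, -1.4000)
ω' = ω + α·dt = (-1.5268, 1.1825, -0.6700)
2q̇ = q⊗(0,ω) = (-1.6546263, 0.2405961, 1.0958097, -0.2313516)
updated quaternion q' = (0.2282, -0.5124, 0.3958, -0.7271)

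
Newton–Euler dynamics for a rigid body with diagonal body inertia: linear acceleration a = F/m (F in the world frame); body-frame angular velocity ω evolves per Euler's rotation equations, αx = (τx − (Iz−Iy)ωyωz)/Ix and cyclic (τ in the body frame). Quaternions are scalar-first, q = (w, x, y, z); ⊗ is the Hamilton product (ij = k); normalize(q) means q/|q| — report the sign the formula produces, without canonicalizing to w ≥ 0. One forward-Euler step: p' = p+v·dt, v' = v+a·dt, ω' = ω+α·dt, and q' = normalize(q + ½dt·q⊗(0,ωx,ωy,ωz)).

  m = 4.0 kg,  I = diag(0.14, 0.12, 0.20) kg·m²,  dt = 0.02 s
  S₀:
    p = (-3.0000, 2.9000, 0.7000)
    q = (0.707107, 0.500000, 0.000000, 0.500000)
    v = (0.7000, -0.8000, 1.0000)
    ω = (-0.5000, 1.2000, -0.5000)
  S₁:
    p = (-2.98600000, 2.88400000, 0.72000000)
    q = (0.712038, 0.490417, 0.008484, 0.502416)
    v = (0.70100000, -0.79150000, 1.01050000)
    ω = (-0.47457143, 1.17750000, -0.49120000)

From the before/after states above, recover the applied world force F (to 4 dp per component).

Δv = v₁−v₀ = (0.00100000, 0.00850000, 0.01050000)
m·(v₁−v₀)/dt = (0.2000, 1.7000, 2.1000)

F = (0.2000, 1.7000, 2.1000)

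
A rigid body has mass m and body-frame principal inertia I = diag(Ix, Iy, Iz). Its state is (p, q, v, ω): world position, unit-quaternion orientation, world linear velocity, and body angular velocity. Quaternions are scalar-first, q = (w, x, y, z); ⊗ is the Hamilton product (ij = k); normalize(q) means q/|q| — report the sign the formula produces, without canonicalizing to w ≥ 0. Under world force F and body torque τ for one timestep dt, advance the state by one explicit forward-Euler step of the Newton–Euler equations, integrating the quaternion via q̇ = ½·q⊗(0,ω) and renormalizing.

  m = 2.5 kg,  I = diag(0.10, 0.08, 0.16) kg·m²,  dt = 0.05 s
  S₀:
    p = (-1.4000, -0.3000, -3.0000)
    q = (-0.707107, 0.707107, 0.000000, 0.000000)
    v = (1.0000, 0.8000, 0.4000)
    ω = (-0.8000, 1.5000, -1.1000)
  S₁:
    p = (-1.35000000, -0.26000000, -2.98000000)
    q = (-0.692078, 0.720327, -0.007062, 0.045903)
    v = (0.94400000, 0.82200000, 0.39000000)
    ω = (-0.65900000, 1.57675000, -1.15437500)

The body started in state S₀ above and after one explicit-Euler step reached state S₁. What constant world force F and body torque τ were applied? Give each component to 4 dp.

F = (-2.8000, 1.1000, -0.5000)
τ = (0.1500, 0.0700, -0.1500)

ω₁ − ω₀ = (0.14100000, 0.07675000, -0.05437500)
gyro term ω₀×Iω₀ = (-0.1320, -0.0528, 0.0240)
applied torque τ = (0.1500, 0.0700, -0.1500)
v₁ − v₀ = (-0.05600000, 0.02200000, -0.01000000)
applied force F = (-2.8000, 1.1000, -0.5000)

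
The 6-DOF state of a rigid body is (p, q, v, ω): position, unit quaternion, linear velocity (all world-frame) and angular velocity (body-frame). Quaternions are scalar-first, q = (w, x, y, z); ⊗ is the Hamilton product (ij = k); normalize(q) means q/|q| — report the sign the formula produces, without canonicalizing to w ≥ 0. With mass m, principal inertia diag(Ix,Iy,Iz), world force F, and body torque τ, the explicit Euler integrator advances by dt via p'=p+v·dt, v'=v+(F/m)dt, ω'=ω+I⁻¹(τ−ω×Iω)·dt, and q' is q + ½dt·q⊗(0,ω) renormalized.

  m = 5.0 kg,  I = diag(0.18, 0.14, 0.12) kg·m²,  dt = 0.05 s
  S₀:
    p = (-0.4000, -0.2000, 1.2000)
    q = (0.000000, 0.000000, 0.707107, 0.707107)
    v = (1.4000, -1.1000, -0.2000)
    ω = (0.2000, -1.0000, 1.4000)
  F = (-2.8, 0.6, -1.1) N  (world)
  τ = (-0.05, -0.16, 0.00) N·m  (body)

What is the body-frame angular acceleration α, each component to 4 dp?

ω×(Iω) gyroscopic = (0.0280, 0.0168, 0.0080)
angular accel α = (-0.4333, -1.2629, -0.0667)

α = (-0.4333, -1.2629, -0.0667)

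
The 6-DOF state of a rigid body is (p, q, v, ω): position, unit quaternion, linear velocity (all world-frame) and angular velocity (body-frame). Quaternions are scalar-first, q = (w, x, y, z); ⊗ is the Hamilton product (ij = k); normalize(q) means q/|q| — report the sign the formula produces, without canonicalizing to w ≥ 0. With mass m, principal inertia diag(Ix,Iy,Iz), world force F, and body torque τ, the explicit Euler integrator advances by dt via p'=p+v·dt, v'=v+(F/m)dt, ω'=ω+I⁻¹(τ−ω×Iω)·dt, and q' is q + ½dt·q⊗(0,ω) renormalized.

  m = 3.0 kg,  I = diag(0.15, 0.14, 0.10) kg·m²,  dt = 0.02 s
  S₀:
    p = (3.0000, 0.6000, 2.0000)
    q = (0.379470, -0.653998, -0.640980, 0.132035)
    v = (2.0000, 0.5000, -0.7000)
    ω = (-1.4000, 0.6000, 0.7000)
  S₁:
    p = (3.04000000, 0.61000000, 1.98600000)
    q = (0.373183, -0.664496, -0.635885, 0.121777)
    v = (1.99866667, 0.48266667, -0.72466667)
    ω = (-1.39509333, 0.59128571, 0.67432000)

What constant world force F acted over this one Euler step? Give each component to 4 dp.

F = (-0.2000, -2.6000, -3.7000)

Δv = v₁−v₀ = (-0.00133333, -0.01733333, -0.02466667)
m·(v₁−v₀)/dt = (-0.2000, -2.6000, -3.7000)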